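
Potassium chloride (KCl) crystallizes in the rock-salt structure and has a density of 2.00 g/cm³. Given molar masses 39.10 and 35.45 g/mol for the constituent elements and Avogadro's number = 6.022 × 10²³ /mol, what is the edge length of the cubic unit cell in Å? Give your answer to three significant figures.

M(KCl) = 74.55 g/mol; Z = 4 formula units per cell.
a³ = Z·M/(N_A·ρ) = 4 × 74.55 / (6.022 × 10²³ × 2.00) = 2.476 × 10^-22 cm³, so a = 6.279 × 10^-8 cm = 6.28 Å.

6.28 Å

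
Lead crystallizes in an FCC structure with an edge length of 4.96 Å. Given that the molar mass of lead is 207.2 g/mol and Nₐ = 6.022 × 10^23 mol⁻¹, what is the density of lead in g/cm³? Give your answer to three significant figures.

11.3 g/cm³

An FCC unit cell contains Z = 4 atoms.
Cell volume: a³ = (4.96 Å)³ = (4.960 × 10^-8 cm)³ = 1.220 × 10^-22 cm³.
ρ = Z·M/(N_A·a³) = 4 × 207.2 / (6.022 × 10²³ × 1.220 × 10^-22) = 11.28 g/cm³.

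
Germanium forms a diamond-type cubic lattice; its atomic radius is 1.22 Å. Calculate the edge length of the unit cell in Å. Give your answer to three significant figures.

5.63 Å

In a diamond cubic lattice, nearest neighbors lie along the body diagonal with √3·a = 8r.
a = 8r/√3 = 8 × 1.22 / 1.7321 = 5.63 Å.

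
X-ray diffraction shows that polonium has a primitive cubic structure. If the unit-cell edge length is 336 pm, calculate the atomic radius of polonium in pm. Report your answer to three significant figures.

In a simple cubic lattice, atoms touch along the cell edge, so a = 2r.
r = a/2 = 336/2 = 168 pm.

168 pm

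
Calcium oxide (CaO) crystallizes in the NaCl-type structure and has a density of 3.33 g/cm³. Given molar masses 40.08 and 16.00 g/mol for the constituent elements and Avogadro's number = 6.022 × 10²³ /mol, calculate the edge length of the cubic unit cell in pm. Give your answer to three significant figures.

M(CaO) = 56.08 g/mol; Z = 4 formula units per cell.
a³ = Z·M/(N_A·ρ) = 4 × 56.08 / (6.022 × 10²³ × 3.33) = 1.119 × 10^-22 cm³, so a = 4.818 × 10^-8 cm = 482 pm.

482 pm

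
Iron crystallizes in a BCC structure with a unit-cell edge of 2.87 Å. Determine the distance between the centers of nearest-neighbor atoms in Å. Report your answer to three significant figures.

2.49 Å

In a BCC structure, atoms touch along the body diagonal, so √3·a = 4r; the nearest-neighbor distance equals 2r = 0.8660·a.
d = 0.8660 × 2.87 = 2.49 Å.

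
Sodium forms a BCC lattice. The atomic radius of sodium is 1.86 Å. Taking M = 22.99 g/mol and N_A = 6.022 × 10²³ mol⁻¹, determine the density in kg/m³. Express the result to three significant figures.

963 kg/m³

In a BCC lattice, atoms touch along the body diagonal, so √3·a = 4r, giving a = 4.295 Å = 4.295 × 10^-8 cm.
With Z = 2, ρ = Z·M/(N_A·a³) = 2 × 22.99 / (6.022 × 10²³ × 7.926 × 10^-23) = 0.9634 g/cm³ = 963 kg/m³.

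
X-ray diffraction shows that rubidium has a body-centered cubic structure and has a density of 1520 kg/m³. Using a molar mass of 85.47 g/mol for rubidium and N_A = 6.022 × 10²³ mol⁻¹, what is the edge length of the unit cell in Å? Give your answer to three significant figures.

5.72 Å

With Z = 2 atoms per BCC cell, a³ = Z·M/(N_A·ρ) = 2 × 85.47 / (6.022 × 10²³ × 1.520 g/cm³) = 1.867 × 10^-22 cm³.
a = (1.867 × 10^-22)^(1/3) = 5.716 × 10^-8 cm = 5.72 Å.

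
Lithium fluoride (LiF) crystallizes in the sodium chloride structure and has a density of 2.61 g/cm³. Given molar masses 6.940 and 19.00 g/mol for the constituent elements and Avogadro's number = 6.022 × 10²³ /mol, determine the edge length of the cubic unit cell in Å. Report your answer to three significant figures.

4.04 Å

M(LiF) = 25.94 g/mol; Z = 4 formula units per cell.
a³ = Z·M/(N_A·ρ) = 4 × 25.94 / (6.022 × 10²³ × 2.61) = 6.602 × 10^-23 cm³, so a = 4.042 × 10^-8 cm = 4.04 Å.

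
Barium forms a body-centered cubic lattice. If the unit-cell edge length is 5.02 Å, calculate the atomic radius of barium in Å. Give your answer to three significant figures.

2.17 Å

In a BCC lattice, atoms touch along the body diagonal, so √3·a = 4r.
r = √3·a/4 = 1.7321 × 5.02 / 4 = 2.17 Å.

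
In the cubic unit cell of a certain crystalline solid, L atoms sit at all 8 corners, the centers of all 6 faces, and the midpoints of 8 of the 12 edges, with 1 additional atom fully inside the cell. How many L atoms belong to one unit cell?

Corner atoms are shared by 8 cells (1/8 each), face atoms by 2 (1/2 each), edge atoms by 4 (1/4 each), interior atoms are unshared.
Net atoms = 8 × 1/8 + 6 × 1/2 + 8 × 1/4 + 1 = 1 + 3 + 2 + 1 = 7.

7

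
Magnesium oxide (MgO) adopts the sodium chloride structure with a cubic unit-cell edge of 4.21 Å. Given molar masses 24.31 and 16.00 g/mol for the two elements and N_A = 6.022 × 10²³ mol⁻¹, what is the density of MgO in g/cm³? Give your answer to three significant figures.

3.59 g/cm³

The sodium chloride structure contains Z = 4 formula units per cell; M(MgO) = 24.31 + 16.00 = 40.31 g/mol.
a³ = (4.210 × 10^-8 cm)³ = 7.462 × 10^-23 cm³.
ρ = 4 × 40.31 / (6.022 × 10²³ × 7.462 × 10^-23) = 3.588 g/cm³.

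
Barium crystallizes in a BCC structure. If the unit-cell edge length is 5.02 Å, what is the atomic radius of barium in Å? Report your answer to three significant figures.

2.17 Å

In a BCC lattice, atoms touch along the body diagonal, so √3·a = 4r.
r = √3·a/4 = 1.7321 × 5.02 / 4 = 2.17 Å.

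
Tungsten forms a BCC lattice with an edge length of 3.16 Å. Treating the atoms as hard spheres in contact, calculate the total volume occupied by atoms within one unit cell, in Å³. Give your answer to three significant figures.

In a BCC lattice atoms touch along the body diagonal, so √3·a = 4r, so r = 0.4330a = 1.368 Å.
V_atoms = Z × (4/3)πr³ = 2 × (4/3)π × (1.368)³ = 21.5 Å³.

21.5 Å³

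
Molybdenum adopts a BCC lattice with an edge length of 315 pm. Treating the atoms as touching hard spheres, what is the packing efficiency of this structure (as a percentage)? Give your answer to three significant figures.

68.0%

In a BCC lattice atoms touch along the body diagonal, so √3·a = 4r, so r = 0.4330a = 136.4 pm.
Packing fraction = Z·(4/3)πr³ / a³ = 2 × (4/3)π × (136.4)³ / (315)³ = 0.6802 = 68.0%.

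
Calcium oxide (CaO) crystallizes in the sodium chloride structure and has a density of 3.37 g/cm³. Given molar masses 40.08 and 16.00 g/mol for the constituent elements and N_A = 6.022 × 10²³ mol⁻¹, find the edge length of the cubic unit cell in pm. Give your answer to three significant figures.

M(CaO) = 56.08 g/mol; Z = 4 formula units per cell.
a³ = Z·M/(N_A·ρ) = 4 × 56.08 / (6.022 × 10²³ × 3.37) = 1.105 × 10^-22 cm³, so a = 4.799 × 10^-8 cm = 480 pm.

480 pm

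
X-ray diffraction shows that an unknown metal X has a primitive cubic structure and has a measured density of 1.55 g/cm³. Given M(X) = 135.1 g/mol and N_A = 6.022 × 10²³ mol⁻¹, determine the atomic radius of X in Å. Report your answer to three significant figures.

For a simple cubic cell (Z = 1), a³ = Z·M/(N_A·ρ) = 1 × 135.1 / (6.022 × 10²³ × 1.550) = 1.447 × 10^-22 cm³, so a = 5.250 × 10^-8 cm = 5.250 Å.
Atoms touch along the cell edge, so a = 2r, so r = 0.5000 × a = 2.63 Å.

2.63 Å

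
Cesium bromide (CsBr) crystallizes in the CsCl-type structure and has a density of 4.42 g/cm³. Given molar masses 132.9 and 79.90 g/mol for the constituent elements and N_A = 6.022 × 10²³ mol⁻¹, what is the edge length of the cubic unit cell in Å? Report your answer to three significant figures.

M(CsBr) = 212.8 g/mol; Z = 1 formula unit per cell.
a³ = Z·M/(N_A·ρ) = 1 × 212.8 / (6.022 × 10²³ × 4.42) = 7.995 × 10^-23 cm³, so a = 4.308 × 10^-8 cm = 4.31 Å.

4.31 Å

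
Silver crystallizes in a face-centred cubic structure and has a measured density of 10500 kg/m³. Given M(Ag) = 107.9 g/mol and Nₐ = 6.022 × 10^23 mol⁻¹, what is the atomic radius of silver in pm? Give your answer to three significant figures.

144 pm

For an FCC cell (Z = 4), a³ = Z·M/(N_A·ρ) = 4 × 107.9 / (6.022 × 10²³ × 10.50) = 6.826 × 10^-23 cm³, so a = 4.087 × 10^-8 cm = 408.7 pm.
Atoms touch along the face diagonal, so √2·a = 4r, so r = 0.3536 × a = 144 pm.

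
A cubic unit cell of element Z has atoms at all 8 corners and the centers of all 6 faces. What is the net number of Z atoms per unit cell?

Corner atoms are shared by 8 cells (1/8 each), face atoms by 2 (1/2 each).
Net atoms = 8 × 1/8 + 6 × 1/2 = 1 + 3 = 4.

4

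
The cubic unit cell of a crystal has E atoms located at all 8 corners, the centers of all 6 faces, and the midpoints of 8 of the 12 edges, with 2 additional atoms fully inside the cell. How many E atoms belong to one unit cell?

8

Corner atoms are shared by 8 cells (1/8 each), face atoms by 2 (1/2 each), edge atoms by 4 (1/4 each), interior atoms are unshared.
Net atoms = 8 × 1/8 + 6 × 1/2 + 8 × 1/4 + 2 = 1 + 3 + 2 + 2 = 8.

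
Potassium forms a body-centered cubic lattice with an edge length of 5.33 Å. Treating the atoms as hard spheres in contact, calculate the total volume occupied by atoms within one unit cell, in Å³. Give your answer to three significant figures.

103 Å³

In a BCC lattice atoms touch along the body diagonal, so √3·a = 4r, so r = 0.4330a = 2.308 Å.
V_atoms = Z × (4/3)πr³ = 2 × (4/3)π × (2.308)³ = 103 Å³.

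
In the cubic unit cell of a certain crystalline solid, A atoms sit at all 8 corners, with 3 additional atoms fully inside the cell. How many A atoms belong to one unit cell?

Corner atoms are shared by 8 cells (1/8 each), interior atoms are unshared.
Net atoms = 8 × 1/8 + 3 = 1 + 3 = 4.

4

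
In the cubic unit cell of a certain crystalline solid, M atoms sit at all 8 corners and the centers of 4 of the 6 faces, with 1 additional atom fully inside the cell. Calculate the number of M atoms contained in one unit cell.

4

Corner atoms are shared by 8 cells (1/8 each), face atoms by 2 (1/2 each), interior atoms are unshared.
Net atoms = 8 × 1/8 + 4 × 1/2 + 1 = 1 + 2 + 1 = 4.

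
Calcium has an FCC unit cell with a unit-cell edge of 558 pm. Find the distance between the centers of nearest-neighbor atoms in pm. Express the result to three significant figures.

395 pm

In an FCC structure, atoms touch along the face diagonal, so √2·a = 4r; the nearest-neighbor distance equals 2r = 0.7071·a.
d = 0.7071 × 558 = 395 pm.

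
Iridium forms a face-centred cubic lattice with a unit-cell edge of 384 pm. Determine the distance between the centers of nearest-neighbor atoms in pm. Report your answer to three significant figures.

272 pm

In an FCC structure, atoms touch along the face diagonal, so √2·a = 4r; the nearest-neighbor distance equals 2r = 0.7071·a.
d = 0.7071 × 384 = 272 pm.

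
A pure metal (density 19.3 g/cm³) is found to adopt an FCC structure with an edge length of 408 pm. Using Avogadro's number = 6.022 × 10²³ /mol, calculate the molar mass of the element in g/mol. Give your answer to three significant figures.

An FCC cell has Z = 4 atoms; a = 4.080 × 10^-8 cm.
M = ρ·N_A·a³/Z = 19.3 × 6.022 × 10²³ × 6.792 × 10^-23 / 4 = 197 g/mol.

197 g/mol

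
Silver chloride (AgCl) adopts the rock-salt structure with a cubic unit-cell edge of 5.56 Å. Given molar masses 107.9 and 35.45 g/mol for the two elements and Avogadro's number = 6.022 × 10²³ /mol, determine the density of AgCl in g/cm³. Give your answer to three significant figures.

The rock-salt structure contains Z = 4 formula units per cell; M(AgCl) = 107.9 + 35.45 = 143.35 g/mol.
a³ = (5.560 × 10^-8 cm)³ = 1.719 × 10^-22 cm³.
ρ = 4 × 143.35 / (6.022 × 10²³ × 1.719 × 10^-22) = 5.540 g/cm³.

5.54 g/cm³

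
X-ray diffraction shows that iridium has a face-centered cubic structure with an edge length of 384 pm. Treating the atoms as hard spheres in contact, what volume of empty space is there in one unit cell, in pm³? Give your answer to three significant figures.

1.47 × 10^7 pm³

In an FCC lattice atoms touch along the face diagonal, so √2·a = 4r, so r = 0.3536a = 135.8 pm.
V_cell = a³ = 5.662 × 10^7 pm³; V_atoms = 4 × (4/3)πr³ = 4.193 × 10^7 pm³.
Empty space = 5.662 × 10^7 − 4.193 × 10^7 = 1.47 × 10^7 pm³.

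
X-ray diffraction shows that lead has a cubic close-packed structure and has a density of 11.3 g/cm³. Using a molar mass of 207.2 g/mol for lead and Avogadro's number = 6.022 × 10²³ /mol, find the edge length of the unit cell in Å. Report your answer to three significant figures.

With Z = 4 atoms per FCC cell, a³ = Z·M/(N_A·ρ) = 4 × 207.2 / (6.022 × 10²³ × 11.30 g/cm³) = 1.218 × 10^-22 cm³.
a = (1.218 × 10^-22)^(1/3) = 4.957 × 10^-8 cm = 4.96 Å.

4.96 Å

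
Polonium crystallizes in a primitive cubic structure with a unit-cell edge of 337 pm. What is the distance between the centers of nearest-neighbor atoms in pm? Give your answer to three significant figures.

In a simple cubic structure, atoms touch along the cell edge, so a = 2r; the nearest-neighbor distance equals 2r = 1.000·a.
d = 1.000 × 337 = 337 pm.

337 pm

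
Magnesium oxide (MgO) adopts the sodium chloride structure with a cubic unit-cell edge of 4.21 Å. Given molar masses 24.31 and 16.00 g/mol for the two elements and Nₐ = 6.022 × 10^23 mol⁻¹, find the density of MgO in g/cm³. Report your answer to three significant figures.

3.59 g/cm³

The sodium chloride structure contains Z = 4 formula units per cell; M(MgO) = 24.31 + 16.00 = 40.31 g/mol.
a³ = (4.210 × 10^-8 cm)³ = 7.462 × 10^-23 cm³.
ρ = 4 × 40.31 / (6.022 × 10²³ × 7.462 × 10^-23) = 3.588 g/cm³.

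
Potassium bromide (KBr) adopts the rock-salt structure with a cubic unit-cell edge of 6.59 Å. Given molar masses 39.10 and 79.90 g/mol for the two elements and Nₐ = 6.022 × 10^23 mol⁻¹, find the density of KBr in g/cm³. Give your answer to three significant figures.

The rock-salt structure contains Z = 4 formula units per cell; M(KBr) = 39.10 + 79.90 = 119.0 g/mol.
a³ = (6.590 × 10^-8 cm)³ = 2.862 × 10^-22 cm³.
ρ = 4 × 119.0 / (6.022 × 10²³ × 2.862 × 10^-22) = 2.762 g/cm³.

2.76 g/cm³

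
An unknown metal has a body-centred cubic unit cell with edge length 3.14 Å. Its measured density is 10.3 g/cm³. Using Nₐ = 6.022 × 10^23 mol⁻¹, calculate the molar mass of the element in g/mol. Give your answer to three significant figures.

A BCC cell has Z = 2 atoms; a = 3.140 × 10^-8 cm.
M = ρ·N_A·a³/Z = 10.3 × 6.022 × 10²³ × 3.096 × 10^-23 / 2 = 96.0 g/mol.

96.0 g/mol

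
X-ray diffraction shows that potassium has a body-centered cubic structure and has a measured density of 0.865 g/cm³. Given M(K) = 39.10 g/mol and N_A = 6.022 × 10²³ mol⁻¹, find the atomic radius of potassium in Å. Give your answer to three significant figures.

For a BCC cell (Z = 2), a³ = Z·M/(N_A·ρ) = 2 × 39.10 / (6.022 × 10²³ × 0.8650) = 1.501 × 10^-22 cm³, so a = 5.315 × 10^-8 cm = 5.315 Å.
Atoms touch along the body diagonal, so √3·a = 4r, so r = 0.4330 × a = 2.30 Å.

2.30 Å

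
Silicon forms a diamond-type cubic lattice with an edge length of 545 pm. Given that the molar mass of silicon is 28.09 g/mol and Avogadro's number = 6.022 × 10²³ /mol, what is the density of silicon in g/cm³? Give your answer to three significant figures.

2.31 g/cm³

A diamond cubic unit cell contains Z = 8 atoms.
Cell volume: a³ = (545 pm)³ = (5.450 × 10^-8 cm)³ = 1.619 × 10^-22 cm³.
ρ = Z·M/(N_A·a³) = 8 × 28.09 / (6.022 × 10²³ × 1.619 × 10^-22) = 2.305 g/cm³.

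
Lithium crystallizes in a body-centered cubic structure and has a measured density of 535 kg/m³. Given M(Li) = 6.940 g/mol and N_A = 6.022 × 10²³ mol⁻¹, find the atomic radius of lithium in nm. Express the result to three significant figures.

For a BCC cell (Z = 2), a³ = Z·M/(N_A·ρ) = 2 × 6.940 / (6.022 × 10²³ × 0.5350) = 4.308 × 10^-23 cm³, so a = 3.506 × 10^-8 cm = 0.3506 nm.
Atoms touch along the body diagonal, so √3·a = 4r, so r = 0.4330 × a = 0.152 nm.

0.152 nm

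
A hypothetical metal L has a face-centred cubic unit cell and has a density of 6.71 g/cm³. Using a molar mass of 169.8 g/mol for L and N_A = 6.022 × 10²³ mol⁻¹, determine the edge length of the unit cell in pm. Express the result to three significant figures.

With Z = 4 atoms per FCC cell, a³ = Z·M/(N_A·ρ) = 4 × 169.8 / (6.022 × 10²³ × 6.710 g/cm³) = 1.681 × 10^-22 cm³.
a = (1.681 × 10^-22)^(1/3) = 5.519 × 10^-8 cm = 552 pm.

552 pm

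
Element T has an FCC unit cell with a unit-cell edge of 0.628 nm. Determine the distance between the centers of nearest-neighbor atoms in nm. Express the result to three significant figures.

0.444 nm

In an FCC structure, atoms touch along the face diagonal, so √2·a = 4r; the nearest-neighbor distance equals 2r = 0.7071·a.
d = 0.7071 × 0.628 = 0.444 nm.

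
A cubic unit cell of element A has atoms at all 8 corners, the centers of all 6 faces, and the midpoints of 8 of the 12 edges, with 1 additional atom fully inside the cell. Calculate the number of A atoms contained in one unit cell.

Corner atoms are shared by 8 cells (1/8 each), face atoms by 2 (1/2 each), edge atoms by 4 (1/4 each), interior atoms are unshared.
Net atoms = 8 × 1/8 + 6 × 1/2 + 8 × 1/4 + 1 = 1 + 3 + 2 + 1 = 7.

7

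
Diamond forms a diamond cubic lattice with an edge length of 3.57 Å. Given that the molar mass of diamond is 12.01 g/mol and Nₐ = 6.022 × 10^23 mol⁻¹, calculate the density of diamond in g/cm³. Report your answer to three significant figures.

A diamond cubic unit cell contains Z = 8 atoms.
Cell volume: a³ = (3.57 Å)³ = (3.570 × 10^-8 cm)³ = 4.550 × 10^-23 cm³.
ρ = Z·M/(N_A·a³) = 8 × 12.01 / (6.022 × 10²³ × 4.550 × 10^-23) = 3.507 g/cm³.

3.51 g/cm³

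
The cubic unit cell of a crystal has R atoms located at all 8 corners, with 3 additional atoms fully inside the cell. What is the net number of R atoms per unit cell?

Corner atoms are shared by 8 cells (1/8 each), interior atoms are unshared.
Net atoms = 8 × 1/8 + 3 = 1 + 3 = 4.

4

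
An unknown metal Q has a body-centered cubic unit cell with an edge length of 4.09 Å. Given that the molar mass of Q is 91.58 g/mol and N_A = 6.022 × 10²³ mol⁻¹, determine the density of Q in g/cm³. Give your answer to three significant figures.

4.45 g/cm³

A BCC unit cell contains Z = 2 atoms.
Cell volume: a³ = (4.09 Å)³ = (4.090 × 10^-8 cm)³ = 6.842 × 10^-23 cm³.
ρ = Z·M/(N_A·a³) = 2 × 91.58 / (6.022 × 10²³ × 6.842 × 10^-23) = 4.445 g/cm³.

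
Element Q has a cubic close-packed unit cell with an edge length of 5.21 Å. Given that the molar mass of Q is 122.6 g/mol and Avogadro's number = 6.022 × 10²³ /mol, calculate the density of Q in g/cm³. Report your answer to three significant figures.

An FCC unit cell contains Z = 4 atoms.
Cell volume: a³ = (5.21 Å)³ = (5.210 × 10^-8 cm)³ = 1.414 × 10^-22 cm³.
ρ = Z·M/(N_A·a³) = 4 × 122.6 / (6.022 × 10²³ × 1.414 × 10^-22) = 5.758 g/cm³.

5.76 g/cm³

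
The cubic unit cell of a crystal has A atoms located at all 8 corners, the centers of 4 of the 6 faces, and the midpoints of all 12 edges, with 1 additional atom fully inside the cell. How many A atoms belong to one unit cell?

7

Corner atoms are shared by 8 cells (1/8 each), face atoms by 2 (1/2 each), edge atoms by 4 (1/4 each), interior atoms are unshared.
Net atoms = 8 × 1/8 + 4 × 1/2 + 12 × 1/4 + 1 = 1 + 2 + 3 + 1 = 7.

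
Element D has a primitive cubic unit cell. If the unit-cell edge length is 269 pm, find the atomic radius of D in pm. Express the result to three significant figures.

In a simple cubic lattice, atoms touch along the cell edge, so a = 2r.
r = a/2 = 269/2 = 135 pm.

135 pm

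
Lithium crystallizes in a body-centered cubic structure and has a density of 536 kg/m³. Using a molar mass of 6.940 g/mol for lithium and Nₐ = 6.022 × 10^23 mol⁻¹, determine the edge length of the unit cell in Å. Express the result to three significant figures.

With Z = 2 atoms per BCC cell, a³ = Z·M/(N_A·ρ) = 2 × 6.940 / (6.022 × 10²³ × 0.5360 g/cm³) = 4.300 × 10^-23 cm³.
a = (4.300 × 10^-23)^(1/3) = 3.503 × 10^-8 cm = 3.50 Å.

3.50 Å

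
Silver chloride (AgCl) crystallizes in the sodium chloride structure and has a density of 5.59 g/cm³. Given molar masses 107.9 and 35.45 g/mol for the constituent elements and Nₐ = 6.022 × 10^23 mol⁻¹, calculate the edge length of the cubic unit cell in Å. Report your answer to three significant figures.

5.54 Å

M(AgCl) = 143.35 g/mol; Z = 4 formula units per cell.
a³ = Z·M/(N_A·ρ) = 4 × 143.35 / (6.022 × 10²³ × 5.59) = 1.703 × 10^-22 cm³, so a = 5.543 × 10^-8 cm = 5.54 Å.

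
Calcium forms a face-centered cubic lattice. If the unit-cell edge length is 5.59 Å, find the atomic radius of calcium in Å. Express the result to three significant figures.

1.98 Å

In an FCC lattice, atoms touch along the face diagonal, so √2·a = 4r.
r = √2·a/4 = 1.4142 × 5.59 / 4 = 1.98 Å.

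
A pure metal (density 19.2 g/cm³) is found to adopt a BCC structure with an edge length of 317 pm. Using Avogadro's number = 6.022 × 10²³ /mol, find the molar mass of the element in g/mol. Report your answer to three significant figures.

A BCC cell has Z = 2 atoms; a = 3.170 × 10^-8 cm.
M = ρ·N_A·a³/Z = 19.2 × 6.022 × 10²³ × 3.186 × 10^-23 / 2 = 184 g/mol.

184 g/mol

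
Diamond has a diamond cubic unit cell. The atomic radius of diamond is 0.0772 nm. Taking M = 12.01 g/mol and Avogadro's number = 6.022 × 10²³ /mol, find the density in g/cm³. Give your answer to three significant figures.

In a diamond cubic lattice, nearest neighbors lie along the body diagonal with √3·a = 8r, giving a = 0.3566 nm = 3.566 × 10^-8 cm.
With Z = 8, ρ = Z·M/(N_A·a³) = 8 × 12.01 / (6.022 × 10²³ × 4.534 × 10^-23) = 3.519 g/cm³.

3.52 g/cm³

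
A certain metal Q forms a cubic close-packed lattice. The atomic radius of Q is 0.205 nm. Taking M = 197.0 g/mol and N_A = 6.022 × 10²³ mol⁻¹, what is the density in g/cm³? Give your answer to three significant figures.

In an FCC lattice, atoms touch along the face diagonal, so √2·a = 4r, giving a = 0.5798 nm = 5.798 × 10^-8 cm.
With Z = 4, ρ = Z·M/(N_A·a³) = 4 × 197.0 / (6.022 × 10²³ × 1.949 × 10^-22) = 6.713 g/cm³.

6.71 g/cm³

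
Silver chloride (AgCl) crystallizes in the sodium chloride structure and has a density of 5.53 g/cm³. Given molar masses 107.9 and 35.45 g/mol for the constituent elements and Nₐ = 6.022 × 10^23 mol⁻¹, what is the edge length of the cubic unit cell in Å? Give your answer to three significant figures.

5.56 Å

M(AgCl) = 143.35 g/mol; Z = 4 formula units per cell.
a³ = Z·M/(N_A·ρ) = 4 × 143.35 / (6.022 × 10²³ × 5.53) = 1.722 × 10^-22 cm³, so a = 5.563 × 10^-8 cm = 5.56 Å.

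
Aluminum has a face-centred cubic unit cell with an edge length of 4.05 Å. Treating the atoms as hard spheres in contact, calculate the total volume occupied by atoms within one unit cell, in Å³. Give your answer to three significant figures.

49.2 Å³

In an FCC lattice atoms touch along the face diagonal, so √2·a = 4r, so r = 0.3536a = 1.432 Å.
V_atoms = Z × (4/3)πr³ = 4 × (4/3)π × (1.432)³ = 49.2 Å³.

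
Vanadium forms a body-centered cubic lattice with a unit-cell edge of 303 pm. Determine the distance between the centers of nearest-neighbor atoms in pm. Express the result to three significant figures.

In a BCC structure, atoms touch along the body diagonal, so √3·a = 4r; the nearest-neighbor distance equals 2r = 0.8660·a.
d = 0.8660 × 303 = 262 pm.

262 pm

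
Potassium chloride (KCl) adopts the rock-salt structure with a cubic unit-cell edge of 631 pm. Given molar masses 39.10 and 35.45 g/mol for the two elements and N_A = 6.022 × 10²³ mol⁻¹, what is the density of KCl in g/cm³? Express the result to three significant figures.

The rock-salt structure contains Z = 4 formula units per cell; M(KCl) = 39.10 + 35.45 = 74.55 g/mol.
a³ = (6.310 × 10^-8 cm)³ = 2.512 × 10^-22 cm³.
ρ = 4 × 74.55 / (6.022 × 10²³ × 2.512 × 10^-22) = 1.971 g/cm³.

1.97 g/cm³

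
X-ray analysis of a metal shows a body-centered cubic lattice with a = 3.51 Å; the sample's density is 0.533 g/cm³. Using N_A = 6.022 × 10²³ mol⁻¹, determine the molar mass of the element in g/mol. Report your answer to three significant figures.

A BCC cell has Z = 2 atoms; a = 3.510 × 10^-8 cm.
M = ρ·N_A·a³/Z = 0.533 × 6.022 × 10²³ × 4.324 × 10^-23 / 2 = 6.94 g/mol.

6.94 g/mol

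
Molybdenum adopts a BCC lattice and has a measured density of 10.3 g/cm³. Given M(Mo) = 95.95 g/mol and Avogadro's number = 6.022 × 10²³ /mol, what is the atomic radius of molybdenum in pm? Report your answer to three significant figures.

136 pm

For a BCC cell (Z = 2), a³ = Z·M/(N_A·ρ) = 2 × 95.95 / (6.022 × 10²³ × 10.30) = 3.094 × 10^-23 cm³, so a = 3.139 × 10^-8 cm = 313.9 pm.
Atoms touch along the body diagonal, so √3·a = 4r, so r = 0.4330 × a = 136 pm.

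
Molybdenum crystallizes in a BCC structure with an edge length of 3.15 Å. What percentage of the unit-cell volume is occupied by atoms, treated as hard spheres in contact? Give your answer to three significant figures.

68.0%

In a BCC lattice atoms touch along the body diagonal, so √3·a = 4r, so r = 0.4330a = 1.364 Å.
Packing fraction = Z·(4/3)πr³ / a³ = 2 × (4/3)π × (1.364)³ / (3.15)³ = 0.6802 = 68.0%.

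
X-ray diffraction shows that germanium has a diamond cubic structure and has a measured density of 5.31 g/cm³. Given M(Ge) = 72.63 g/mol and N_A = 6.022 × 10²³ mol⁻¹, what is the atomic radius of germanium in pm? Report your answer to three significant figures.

123 pm

For a diamond cubic cell (Z = 8), a³ = Z·M/(N_A·ρ) = 8 × 72.63 / (6.022 × 10²³ × 5.310) = 1.817 × 10^-22 cm³, so a = 5.664 × 10^-8 cm = 566.4 pm.
Nearest neighbors lie along the body diagonal with √3·a = 8r, so r = 0.2165 × a = 123 pm.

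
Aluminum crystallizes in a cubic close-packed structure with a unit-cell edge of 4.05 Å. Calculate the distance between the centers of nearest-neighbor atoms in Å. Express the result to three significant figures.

In an FCC structure, atoms touch along the face diagonal, so √2·a = 4r; the nearest-neighbor distance equals 2r = 0.7071·a.
d = 0.7071 × 4.05 = 2.86 Å.

2.86 Å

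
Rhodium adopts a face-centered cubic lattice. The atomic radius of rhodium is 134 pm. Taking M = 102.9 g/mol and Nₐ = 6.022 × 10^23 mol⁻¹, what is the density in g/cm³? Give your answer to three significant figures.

In an FCC lattice, atoms touch along the face diagonal, so √2·a = 4r, giving a = 379.0 pm = 3.790 × 10^-8 cm.
With Z = 4, ρ = Z·M/(N_A·a³) = 4 × 102.9 / (6.022 × 10²³ × 5.444 × 10^-23) = 12.55 g/cm³.

12.6 g/cm³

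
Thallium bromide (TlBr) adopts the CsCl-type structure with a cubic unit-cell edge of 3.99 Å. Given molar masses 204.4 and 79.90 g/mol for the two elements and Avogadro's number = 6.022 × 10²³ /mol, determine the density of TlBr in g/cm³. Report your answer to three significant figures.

7.43 g/cm³

The CsCl-type structure contains Z = 1 formula unit per cell; M(TlBr) = 204.4 + 79.90 = 284.3 g/mol.
a³ = (3.990 × 10^-8 cm)³ = 6.352 × 10^-23 cm³.
ρ = 1 × 284.3 / (6.022 × 10²³ × 6.352 × 10^-23) = 7.432 g/cm³.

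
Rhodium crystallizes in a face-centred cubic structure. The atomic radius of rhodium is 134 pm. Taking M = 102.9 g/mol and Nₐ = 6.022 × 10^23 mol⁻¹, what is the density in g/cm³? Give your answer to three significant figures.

12.6 g/cm³

In an FCC lattice, atoms touch along the face diagonal, so √2·a = 4r, giving a = 379.0 pm = 3.790 × 10^-8 cm.
With Z = 4, ρ = Z·M/(N_A·a³) = 4 × 102.9 / (6.022 × 10²³ × 5.444 × 10^-23) = 12.55 g/cm³.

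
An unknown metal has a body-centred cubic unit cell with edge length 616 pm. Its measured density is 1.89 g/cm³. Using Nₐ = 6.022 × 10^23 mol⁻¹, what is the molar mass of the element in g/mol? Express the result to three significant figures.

A BCC cell has Z = 2 atoms; a = 6.160 × 10^-8 cm.
M = ρ·N_A·a³/Z = 1.89 × 6.022 × 10²³ × 2.337 × 10^-22 / 2 = 133 g/mol.

133 g/mol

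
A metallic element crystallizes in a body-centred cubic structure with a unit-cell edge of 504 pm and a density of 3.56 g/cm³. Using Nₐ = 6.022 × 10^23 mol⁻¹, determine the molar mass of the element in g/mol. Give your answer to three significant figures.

A BCC cell has Z = 2 atoms; a = 5.040 × 10^-8 cm.
M = ρ·N_A·a³/Z = 3.56 × 6.022 × 10²³ × 1.280 × 10^-22 / 2 = 137 g/mol.

137 g/mol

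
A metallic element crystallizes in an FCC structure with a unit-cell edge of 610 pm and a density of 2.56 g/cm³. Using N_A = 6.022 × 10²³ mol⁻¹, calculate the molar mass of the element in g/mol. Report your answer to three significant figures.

87.5 g/mol

An FCC cell has Z = 4 atoms; a = 6.100 × 10^-8 cm.
M = ρ·N_A·a³/Z = 2.56 × 6.022 × 10²³ × 2.270 × 10^-22 / 4 = 87.5 g/mol.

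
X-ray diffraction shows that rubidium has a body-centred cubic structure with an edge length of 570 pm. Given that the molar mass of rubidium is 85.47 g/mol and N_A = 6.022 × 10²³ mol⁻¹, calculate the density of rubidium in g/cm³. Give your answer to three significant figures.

A BCC unit cell contains Z = 2 atoms.
Cell volume: a³ = (570 pm)³ = (5.700 × 10^-8 cm)³ = 1.852 × 10^-22 cm³.
ρ = Z·M/(N_A·a³) = 2 × 85.47 / (6.022 × 10²³ × 1.852 × 10^-22) = 1.533 g/cm³.

1.53 g/cm³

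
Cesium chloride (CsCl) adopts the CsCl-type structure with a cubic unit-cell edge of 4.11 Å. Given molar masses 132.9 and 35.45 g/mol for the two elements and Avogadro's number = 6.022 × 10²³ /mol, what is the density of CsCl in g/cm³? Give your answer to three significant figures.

The CsCl-type structure contains Z = 1 formula unit per cell; M(CsCl) = 132.9 + 35.45 = 168.35 g/mol.
a³ = (4.110 × 10^-8 cm)³ = 6.943 × 10^-23 cm³.
ρ = 1 × 168.35 / (6.022 × 10²³ × 6.943 × 10^-23) = 4.027 g/cm³.

4.03 g/cm³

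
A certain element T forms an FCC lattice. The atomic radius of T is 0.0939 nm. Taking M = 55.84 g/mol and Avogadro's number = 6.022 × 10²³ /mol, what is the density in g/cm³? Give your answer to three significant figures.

19.8 g/cm³

In an FCC lattice, atoms touch along the face diagonal, so √2·a = 4r, giving a = 0.2656 nm = 2.656 × 10^-8 cm.
With Z = 4, ρ = Z·M/(N_A·a³) = 4 × 55.84 / (6.022 × 10²³ × 1.873 × 10^-23) = 19.80 g/cm³.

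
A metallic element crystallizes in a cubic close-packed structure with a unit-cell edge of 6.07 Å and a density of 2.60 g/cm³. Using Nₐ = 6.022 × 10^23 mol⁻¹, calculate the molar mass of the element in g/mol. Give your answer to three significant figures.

An FCC cell has Z = 4 atoms; a = 6.070 × 10^-8 cm.
M = ρ·N_A·a³/Z = 2.60 × 6.022 × 10²³ × 2.236 × 10^-22 / 4 = 87.5 g/mol.

87.5 g/mol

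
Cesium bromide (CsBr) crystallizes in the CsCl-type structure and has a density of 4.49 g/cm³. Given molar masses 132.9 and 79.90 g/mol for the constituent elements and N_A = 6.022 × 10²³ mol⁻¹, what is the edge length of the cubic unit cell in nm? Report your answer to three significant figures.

0.429 nm

M(CsBr) = 212.8 g/mol; Z = 1 formula unit per cell.
a³ = Z·M/(N_A·ρ) = 1 × 212.8 / (6.022 × 10²³ × 4.49) = 7.870 × 10^-23 cm³, so a = 4.285 × 10^-8 cm = 0.429 nm.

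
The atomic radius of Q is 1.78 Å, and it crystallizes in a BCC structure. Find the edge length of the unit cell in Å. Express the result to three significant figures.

In a BCC lattice, atoms touch along the body diagonal, so √3·a = 4r.
a = 4r/√3 = 4 × 1.78 / 1.7321 = 4.11 Å.

4.11 Å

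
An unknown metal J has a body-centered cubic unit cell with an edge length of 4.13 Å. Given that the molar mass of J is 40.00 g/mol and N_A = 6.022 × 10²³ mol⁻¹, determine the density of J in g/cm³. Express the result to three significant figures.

1.89 g/cm³

A BCC unit cell contains Z = 2 atoms.
Cell volume: a³ = (4.13 Å)³ = (4.130 × 10^-8 cm)³ = 7.044 × 10^-23 cm³.
ρ = Z·M/(N_A·a³) = 2 × 40.00 / (6.022 × 10²³ × 7.044 × 10^-23) = 1.886 g/cm³.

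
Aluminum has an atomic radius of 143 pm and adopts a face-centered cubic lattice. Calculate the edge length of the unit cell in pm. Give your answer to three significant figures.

In an FCC lattice, atoms touch along the face diagonal, so √2·a = 4r.
a = 4r/√2 = 4 × 143 / 1.4142 = 404 pm.

404 pm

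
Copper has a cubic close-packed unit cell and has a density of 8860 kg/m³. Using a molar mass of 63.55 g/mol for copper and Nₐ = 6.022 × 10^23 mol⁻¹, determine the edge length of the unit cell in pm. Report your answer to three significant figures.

With Z = 4 atoms per FCC cell, a³ = Z·M/(N_A·ρ) = 4 × 63.55 / (6.022 × 10²³ × 8.860 g/cm³) = 4.764 × 10^-23 cm³.
a = (4.764 × 10^-23)^(1/3) = 3.625 × 10^-8 cm = 363 pm.

363 pm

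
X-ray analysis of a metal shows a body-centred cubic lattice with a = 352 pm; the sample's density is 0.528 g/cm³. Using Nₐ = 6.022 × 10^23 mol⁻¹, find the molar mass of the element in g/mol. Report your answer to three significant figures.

6.93 g/mol

A BCC cell has Z = 2 atoms; a = 3.520 × 10^-8 cm.
M = ρ·N_A·a³/Z = 0.528 × 6.022 × 10²³ × 4.361 × 10^-23 / 2 = 6.93 g/mol.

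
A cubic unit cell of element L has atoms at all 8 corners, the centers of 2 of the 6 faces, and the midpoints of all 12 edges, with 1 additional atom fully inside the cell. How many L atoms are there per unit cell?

6

Corner atoms are shared by 8 cells (1/8 each), face atoms by 2 (1/2 each), edge atoms by 4 (1/4 each), interior atoms are unshared.
Net atoms = 8 × 1/8 + 2 × 1/2 + 12 × 1/4 + 1 = 1 + 1 + 3 + 1 = 6.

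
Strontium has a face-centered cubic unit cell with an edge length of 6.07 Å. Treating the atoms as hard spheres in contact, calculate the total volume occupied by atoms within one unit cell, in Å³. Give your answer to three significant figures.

In an FCC lattice atoms touch along the face diagonal, so √2·a = 4r, so r = 0.3536a = 2.146 Å.
V_atoms = Z × (4/3)πr³ = 4 × (4/3)π × (2.146)³ = 166 Å³.

166 Å³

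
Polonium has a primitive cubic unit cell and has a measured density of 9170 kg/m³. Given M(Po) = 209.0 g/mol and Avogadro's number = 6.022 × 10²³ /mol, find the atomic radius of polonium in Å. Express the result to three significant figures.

For a simple cubic cell (Z = 1), a³ = Z·M/(N_A·ρ) = 1 × 209.0 / (6.022 × 10²³ × 9.170) = 3.785 × 10^-23 cm³, so a = 3.357 × 10^-8 cm = 3.357 Å.
Atoms touch along the cell edge, so a = 2r, so r = 0.5000 × a = 1.68 Å.

1.68 Å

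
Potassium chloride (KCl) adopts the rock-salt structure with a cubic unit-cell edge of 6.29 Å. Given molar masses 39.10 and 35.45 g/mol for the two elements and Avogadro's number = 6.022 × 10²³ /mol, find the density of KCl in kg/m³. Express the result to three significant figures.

1990 kg/m³

The rock-salt structure contains Z = 4 formula units per cell; M(KCl) = 39.10 + 35.45 = 74.55 g/mol.
a³ = (6.290 × 10^-8 cm)³ = 2.489 × 10^-22 cm³.
ρ = 4 × 74.55 / (6.022 × 10²³ × 2.489 × 10^-22) = 1.990 g/cm³ = 1990 kg/m³.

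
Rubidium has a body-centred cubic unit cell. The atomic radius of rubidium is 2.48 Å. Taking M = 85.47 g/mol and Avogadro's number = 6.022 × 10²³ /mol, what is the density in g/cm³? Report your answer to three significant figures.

In a BCC lattice, atoms touch along the body diagonal, so √3·a = 4r, giving a = 5.727 Å = 5.727 × 10^-8 cm.
With Z = 2, ρ = Z·M/(N_A·a³) = 2 × 85.47 / (6.022 × 10²³ × 1.879 × 10^-22) = 1.511 g/cm³.

1.51 g/cm³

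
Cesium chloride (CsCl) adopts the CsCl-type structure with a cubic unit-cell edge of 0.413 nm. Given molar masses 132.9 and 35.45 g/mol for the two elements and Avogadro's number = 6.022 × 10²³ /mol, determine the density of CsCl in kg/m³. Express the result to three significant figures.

3970 kg/m³

The CsCl-type structure contains Z = 1 formula unit per cell; M(CsCl) = 132.9 + 35.45 = 168.35 g/mol.
a³ = (4.130 × 10^-8 cm)³ = 7.044 × 10^-23 cm³.
ρ = 1 × 168.35 / (6.022 × 10²³ × 7.044 × 10^-23) = 3.968 g/cm³ = 3970 kg/m³.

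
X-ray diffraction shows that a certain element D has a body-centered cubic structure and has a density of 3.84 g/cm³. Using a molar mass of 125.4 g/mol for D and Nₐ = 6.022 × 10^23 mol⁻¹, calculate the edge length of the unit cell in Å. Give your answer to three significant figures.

With Z = 2 atoms per BCC cell, a³ = Z·M/(N_A·ρ) = 2 × 125.4 / (6.022 × 10²³ × 3.840 g/cm³) = 1.085 × 10^-22 cm³.
a = (1.085 × 10^-22)^(1/3) = 4.769 × 10^-8 cm = 4.77 Å.

4.77 Å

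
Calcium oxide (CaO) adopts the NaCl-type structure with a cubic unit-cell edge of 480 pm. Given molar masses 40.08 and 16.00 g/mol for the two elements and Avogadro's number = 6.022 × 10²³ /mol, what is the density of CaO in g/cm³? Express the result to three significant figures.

The NaCl-type structure contains Z = 4 formula units per cell; M(CaO) = 40.08 + 16.00 = 56.08 g/mol.
a³ = (4.800 × 10^-8 cm)³ = 1.106 × 10^-22 cm³.
ρ = 4 × 56.08 / (6.022 × 10²³ × 1.106 × 10^-22) = 3.368 g/cm³.

3.37 g/cm³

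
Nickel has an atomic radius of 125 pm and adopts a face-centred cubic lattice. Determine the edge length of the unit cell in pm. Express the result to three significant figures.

In an FCC lattice, atoms touch along the face diagonal, so √2·a = 4r.
a = 4r/√2 = 4 × 125 / 1.4142 = 354 pm.

354 pm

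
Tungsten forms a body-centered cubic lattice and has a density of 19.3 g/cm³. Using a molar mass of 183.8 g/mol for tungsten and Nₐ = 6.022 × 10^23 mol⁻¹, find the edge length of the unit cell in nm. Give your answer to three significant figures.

0.316 nm

With Z = 2 atoms per BCC cell, a³ = Z·M/(N_A·ρ) = 2 × 183.8 / (6.022 × 10²³ × 19.30 g/cm³) = 3.163 × 10^-23 cm³.
a = (3.163 × 10^-23)^(1/3) = 3.162 × 10^-8 cm = 0.316 nm.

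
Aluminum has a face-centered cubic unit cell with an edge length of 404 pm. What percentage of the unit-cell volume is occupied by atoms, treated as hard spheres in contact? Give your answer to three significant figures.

In an FCC lattice atoms touch along the face diagonal, so √2·a = 4r, so r = 0.3536a = 142.8 pm.
Packing fraction = Z·(4/3)πr³ / a³ = 4 × (4/3)π × (142.8)³ / (404)³ = 0.7405 = 74.0%.

74.0%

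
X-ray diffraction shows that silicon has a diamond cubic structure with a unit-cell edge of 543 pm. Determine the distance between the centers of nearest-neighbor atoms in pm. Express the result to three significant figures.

In a diamond cubic structure, nearest neighbors lie along the body diagonal with √3·a = 8r; the nearest-neighbor distance equals 2r = 0.4330·a.
d = 0.4330 × 543 = 235 pm.

235 pm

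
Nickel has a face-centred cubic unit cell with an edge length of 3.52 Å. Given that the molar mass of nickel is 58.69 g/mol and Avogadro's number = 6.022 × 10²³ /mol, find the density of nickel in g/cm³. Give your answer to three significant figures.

An FCC unit cell contains Z = 4 atoms.
Cell volume: a³ = (3.52 Å)³ = (3.520 × 10^-8 cm)³ = 4.361 × 10^-23 cm³.
ρ = Z·M/(N_A·a³) = 4 × 58.69 / (6.022 × 10²³ × 4.361 × 10^-23) = 8.938 g/cm³.

8.94 g/cm³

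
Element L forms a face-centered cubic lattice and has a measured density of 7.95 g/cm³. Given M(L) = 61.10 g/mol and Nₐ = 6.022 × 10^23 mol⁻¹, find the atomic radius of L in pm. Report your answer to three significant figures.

For an FCC cell (Z = 4), a³ = Z·M/(N_A·ρ) = 4 × 61.10 / (6.022 × 10²³ × 7.950) = 5.105 × 10^-23 cm³, so a = 3.710 × 10^-8 cm = 371.0 pm.
Atoms touch along the face diagonal, so √2·a = 4r, so r = 0.3536 × a = 131 pm.

131 pm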